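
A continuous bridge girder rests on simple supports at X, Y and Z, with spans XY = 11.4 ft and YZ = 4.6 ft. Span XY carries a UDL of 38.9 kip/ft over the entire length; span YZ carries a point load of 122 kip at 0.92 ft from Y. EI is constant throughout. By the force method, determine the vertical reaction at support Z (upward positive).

Release continuity at Y by inserting a hinge; the redundant is the internal moment M_Y. The primary structure is two simply-supported spans XY and YZ.
Discontinuity in slope at Y on the released structure — sum the simple-span end rotations:
  span XY: UDL 38.9: wL³/(24EI) = 2401/EI
  span YZ: point load 122 at a = 0.92: Pab(L + b)/(6LEI) = 123.9/EI
  relative rotation θ_0 = (2401 + 123.9)/EI = 2525/EI
A unit hogging moment at Y produces rotation L₁/(3EI) + L₂/(3EI) = 5.333/EI.
Compatibility: M_Y·(L₁+L₂)/(3EI) = θ_0, giving M_Y = 473.5 kip·ft (hogging).
Span YZ, ΣM about Z: R_Y^{YZ}·4.6 = 449 + 473.5, so R_Y^{YZ} = 200.5 kip and R_Z = 122 − 200.5 = -78.53 kip.

R_Z = -78.53 kip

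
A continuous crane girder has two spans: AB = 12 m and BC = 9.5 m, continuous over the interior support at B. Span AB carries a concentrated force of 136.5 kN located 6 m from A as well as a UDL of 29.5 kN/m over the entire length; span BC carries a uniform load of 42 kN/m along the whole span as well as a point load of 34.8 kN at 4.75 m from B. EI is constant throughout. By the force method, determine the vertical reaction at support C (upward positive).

R_C = 142.7 kN

Insert a hinge at B; M_B is the redundant, and each span becomes simply supported.
Rotations at B on the released spans (each span's end-slope, ×1/EI):
  span AB: point load 136.5 at a = 6: Pab(L + a)/(6LEI) = 1228/EI
  span AB: UDL 29.5: wL³/(24EI) = 2124/EI
  span BC: UDL 42: wL³/(24EI) = 1500/EI
  span BC: point load 34.8 at a = 4.75: Pab(L + b)/(6LEI) = 196.3/EI
  relative rotation θ_0 = (3352 + 1697)/EI = 5049/EI
A unit hogging moment at B produces rotation L₁/(3EI) + L₂/(3EI) = 7.167/EI.
Compatibility: M_B·(L₁+L₂)/(3EI) = θ_0, giving M_B = 704.5 kN·m (hogging).
Span BC, ΣM about C: R_B^{BC}·9.5 = 2061 + 704.5, so R_B^{BC} = 291.1 kN and R_C = 433.8 − 291.1 = 142.7 kN.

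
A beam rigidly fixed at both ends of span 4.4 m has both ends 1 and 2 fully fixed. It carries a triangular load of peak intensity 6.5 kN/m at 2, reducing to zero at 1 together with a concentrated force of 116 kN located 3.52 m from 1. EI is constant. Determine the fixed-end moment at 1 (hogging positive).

M_1 = 20.53 kN·m

Release both end moments; the primary structure is a simply-supported span 12 with redundants M_1 and M_2.
Simple-span end rotations at 1 and 2 under the given loads:
  at 1: triangular load, peak 6.5: 7w₀L³/(360EI) = 10.77/EI
  at 2: triangular load, peak 6.5: w₀L³/(45EI) = 12.3/EI
  at 1: point load 116 at a = 3.52: Pab(L + b)/(6LEI) = 71.86/EI
  at 2: point load 116 at a = 3.52: Pab(L + a)/(6LEI) = 107.8/EI
  θ_10 = 82.63/EI,  θ_20 = 120.1/EI
Flexibility coefficients: a unit moment at one end gives L/(3EI) there and L/(6EI) at the far end, so f₁₁ = f₂₂ = 1.467/EI and f₁₂ = f₂₁ = 0.7333/EI.
Compatibility — zero rotation at each built-in end:
  1.467 M_1 + 0.7333 M_2 = 82.63
  0.7333 M_1 + 1.467 M_2 = 120.1
Solving the pair gives M_1 = 20.53 kN·m and M_2 = 71.62 kN·m (hogging).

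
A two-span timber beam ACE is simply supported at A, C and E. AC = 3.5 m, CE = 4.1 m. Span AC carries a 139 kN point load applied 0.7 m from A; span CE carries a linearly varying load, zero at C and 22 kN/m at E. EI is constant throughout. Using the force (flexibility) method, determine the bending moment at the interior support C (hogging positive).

M_C = 33.15 kN·m

Take M_C as the redundant. Released structure: two simple spans AC and CE with a hinge at C.
Rotations at C on the released spans (each span's end-slope, ×1/EI):
  span AC: point load 139 at a = 0.7: Pab(L + a)/(6LEI) = 54.49/EI
  span CE: triangular load, peak 22: 7w₀L³/(360EI) = 29.48/EI
  relative rotation θ_0 = (54.49 + 29.48)/EI = 83.97/EI
A unit hogging moment at C produces rotation L₁/(3EI) + L₂/(3EI) = 2.533/EI.
Slope continuity at C: θ_0 = M_C·2.533/EI, so M_C = 83.97/2.533 = 33.15 kN·m (hogging).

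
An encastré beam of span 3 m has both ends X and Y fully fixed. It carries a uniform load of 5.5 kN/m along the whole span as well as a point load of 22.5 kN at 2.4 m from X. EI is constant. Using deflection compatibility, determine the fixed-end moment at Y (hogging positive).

M_Y = 12.77 kN·m

Release both end moments; the primary structure is a simply-supported span XY with redundants M_X and M_Y.
On the primary (simply-supported) span, the end slopes from the loading are:
  at X: UDL 5.5: wL³/(24EI) = 6.188/EI
  at Y: UDL 5.5: wL³/(24EI) = 6.188/EI
  at X: point load 22.5 at a = 2.4: Pab(L + b)/(6LEI) = 6.48/EI
  at Y: point load 22.5 at a = 2.4: Pab(L + a)/(6LEI) = 9.72/EI
  θ_X0 = 12.67/EI,  θ_Y0 = 15.91/EI
Flexibility coefficients: a unit moment at one end gives L/(3EI) there and L/(6EI) at the far end, so f₁₁ = f₂₂ = 1/EI and f₁₂ = f₂₁ = 0.5/EI.
Compatibility — zero rotation at each built-in end:
  1 M_X + 0.5 M_Y = 12.67
  0.5 M_X + 1 M_Y = 15.91
Solving the pair gives M_X = 6.285 kN·m and M_Y = 12.77 kN·m (hogging).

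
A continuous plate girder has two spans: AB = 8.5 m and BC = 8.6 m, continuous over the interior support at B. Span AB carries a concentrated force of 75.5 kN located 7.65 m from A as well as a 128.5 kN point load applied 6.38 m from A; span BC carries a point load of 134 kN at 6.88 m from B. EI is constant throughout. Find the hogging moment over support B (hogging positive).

M_B = 171.9 kN·m

Release continuity at B by inserting a hinge; the redundant is the internal moment M_B. The primary structure is two simply-supported spans AB and BC.
Discontinuity in slope at B on the released structure — sum the simple-span end rotations:
  span AB: point load 75.5 at a = 7.65: Pab(L + a)/(6LEI) = 155.5/EI
  span AB: point load 128.5 at a = 6.38: Pab(L + a)/(6LEI) = 507.1/EI
  span BC: point load 134 at a = 6.88: Pab(L + b)/(6LEI) = 317.1/EI
  relative rotation θ_0 = (662.6 + 317.1)/EI = 979.7/EI
A unit hogging moment at B produces rotation L₁/(3EI) + L₂/(3EI) = 5.7/EI.
Compatibility: M_B·(L₁+L₂)/(3EI) = θ_0, giving M_B = 171.9 kN·m (hogging).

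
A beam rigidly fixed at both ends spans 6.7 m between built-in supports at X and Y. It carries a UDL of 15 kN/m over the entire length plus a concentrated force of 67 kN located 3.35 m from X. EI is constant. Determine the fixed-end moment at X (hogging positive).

M_X = 112.2 kN·m

Take the two fixed-end moments M_X, M_Y as redundants; the released structure is the simple span XY.
End rotations of the released simple span under the applied load (×1/EI):
  at X: UDL 15: wL³/(24EI) = 188/EI
  at Y: UDL 15: wL³/(24EI) = 188/EI
  at X: point load 67 at a = 3.35: Pab(L + b)/(6LEI) = 188/EI
  at Y: point load 67 at a = 3.35: Pab(L + a)/(6LEI) = 188/EI
  θ_X0 = 376/EI,  θ_Y0 = 376/EI
Flexibility coefficients: a unit moment at one end gives L/(3EI) there and L/(6EI) at the far end, so f₁₁ = f₂₂ = 2.233/EI and f₁₂ = f₂₁ = 1.117/EI.
Compatibility — zero rotation at each built-in end:
  2.233 M_X + 1.117 M_Y = 376
  1.117 M_X + 2.233 M_Y = 376
Solving the pair gives M_X = 112.2 kN·m and M_Y = 112.2 kN·m (hogging).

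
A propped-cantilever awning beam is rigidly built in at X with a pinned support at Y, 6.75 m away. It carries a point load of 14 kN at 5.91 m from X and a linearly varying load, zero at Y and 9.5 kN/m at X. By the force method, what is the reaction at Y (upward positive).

R_Y = 17.81 kN

Remove the prop at Y; the released (primary) structure is a cantilever built in at X.
Free-end deflection of the primary structure under the applied loading (downward +):
  point load 14 at a = 5.91: Pa²(3L − a)/(6EI) = 1169/EI
  triangular load, peak 9.5 at the fixed end: w₀L⁴/(30EI) = 657.4/EI
  δ_0 = 1826/EI
Tip deflection under a unit load at Y: L³/(3EI) = 102.5/EI.
Compatibility at Y: δ_0 − R_Y·δ_{YY} = 0, so R_Y = 1826/102.5 = 17.81 kN.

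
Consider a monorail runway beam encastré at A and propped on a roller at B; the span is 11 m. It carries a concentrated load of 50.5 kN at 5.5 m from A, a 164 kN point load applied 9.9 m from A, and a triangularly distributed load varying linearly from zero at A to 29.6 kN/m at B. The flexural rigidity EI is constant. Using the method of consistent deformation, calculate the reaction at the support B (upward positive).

Remove the prop at B; the released (primary) structure is a cantilever built in at A.
Free-end deflection of the primary structure under the applied loading (downward +):
  point load 50.5 at a = 5.5: Pa²(3L − a)/(6EI) = 7002/EI
  point load 164 at a = 9.9: Pa²(3L − a)/(6EI) = 61884/EI
  triangular load, peak 29.6 at the free end: 11w₀L⁴/(120EI) = 39726/EI
  δ_0 = 108611/EI
Flexibility coefficient — unit upward force at B: δ_{BB} = L³/(3EI) = 443.7/EI.
Compatibility at B: δ_0 − R_B·δ_{BB} = 0, so R_B = 108611/443.7 = 244.8 kN.

R_B = 244.8 kN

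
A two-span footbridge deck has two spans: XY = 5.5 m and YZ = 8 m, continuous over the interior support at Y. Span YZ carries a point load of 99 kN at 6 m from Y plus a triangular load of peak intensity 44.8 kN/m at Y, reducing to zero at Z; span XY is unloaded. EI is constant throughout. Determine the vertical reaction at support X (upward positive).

Release continuity at Y by inserting a hinge; the redundant is the internal moment M_Y. The primary structure is two simply-supported spans XY and YZ.
Rotations at Y on the released spans (each span's end-slope, ×1/EI):
  span YZ: point load 99 at a = 6: Pab(L + b)/(6LEI) = 247.5/EI
  span YZ: triangular load, peak 44.8: w₀L³/(45EI) = 509.7/EI
  relative rotation θ_0 = (0 + 757.2)/EI = 757.2/EI
A unit hogging moment at Y produces rotation L₁/(3EI) + L₂/(3EI) = 4.5/EI.
Compatibility: M_Y·(L₁+L₂)/(3EI) = θ_0, giving M_Y = 168.3 kN·m (hogging).
Span XY, ΣM about X with M_Y applied at Y: R_Y^{XY}·5.5 = 0 + 168.3, so R_Y^{XY} = 30.59 kN and R_X = 0 − 30.59 = -30.59 kN.

R_X = -30.59 kN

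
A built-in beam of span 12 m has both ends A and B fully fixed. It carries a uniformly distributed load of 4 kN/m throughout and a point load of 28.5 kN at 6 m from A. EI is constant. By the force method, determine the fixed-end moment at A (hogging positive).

Take the two fixed-end moments M_A, M_B as redundants; the released structure is the simple span AB.
End rotations of the released simple span under the applied load (×1/EI):
  at A: UDL 4: wL³/(24EI) = 288/EI
  at B: UDL 4: wL³/(24EI) = 288/EI
  at A: point load 28.5 at a = 6: Pab(L + b)/(6LEI) = 256.5/EI
  at B: point load 28.5 at a = 6: Pab(L + a)/(6LEI) = 256.5/EI
  θ_A0 = 544.5/EI,  θ_B0 = 544.5/EI
Flexibility coefficients: a unit moment at one end gives L/(3EI) there and L/(6EI) at the far end, so f₁₁ = f₂₂ = 4/EI and f₁₂ = f₂₁ = 2/EI.
Compatibility — zero rotation at each built-in end:
  4 M_A + 2 M_B = 544.5
  2 M_A + 4 M_B = 544.5
Solving the pair gives M_A = 90.75 kN·m and M_B = 90.75 kN·m (hogging).

M_A = 90.75 kN·m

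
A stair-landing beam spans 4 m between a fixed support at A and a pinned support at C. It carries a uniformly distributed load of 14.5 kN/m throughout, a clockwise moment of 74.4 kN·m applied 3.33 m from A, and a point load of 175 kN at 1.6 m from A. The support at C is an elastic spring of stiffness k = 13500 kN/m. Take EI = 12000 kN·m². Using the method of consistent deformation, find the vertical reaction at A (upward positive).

Take the reaction at C as the redundant and release it; the primary structure is a cantilever fixed at A.
Free-end deflection of the primary structure under the applied loading (downward +):
  UDL 14.5: wL⁴/(8EI) = 464/EI
  clockwise couple 74.4 at a = 3.33: M₀a(2L − a)/(2EI) = 578.5/EI
  point load 175 at a = 1.6: Pa²(3L − a)/(6EI) = 776.5/EI
  δ_0 = 1819/EI
Flexibility coefficient — unit upward force at C: δ_{CC} = L³/(3EI) = 21.33/EI.
With EI = 12000 kN·m²: δ_0 = 0.15159 m and δ_{CC} = 0.001778 m/kN.
Compatibility — the spring shortens by R_C/k under the reaction it provides: δ_0 − R_C·δ_{CC} = R_C/k. With 1/k = 0.000074 m/kN, R_C = δ_0 / (δ_{CC} + 1/k) = 0.15159 / (0.001778 + 0.000074) = 81.86 kN.
Vertical equilibrium: R_A = ΣP − R_C = 233 − 81.86 = 151.1 kN.

R_A = 151.1 kN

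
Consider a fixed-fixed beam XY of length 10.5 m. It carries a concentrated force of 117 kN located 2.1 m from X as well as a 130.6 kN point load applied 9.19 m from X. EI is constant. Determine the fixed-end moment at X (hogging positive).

Release both end moments; the primary structure is a simply-supported span XY with redundants M_X and M_Y.
Simple-span end rotations at X and Y under the given loads:
  at X: point load 117 at a = 2.1: Pab(L + b)/(6LEI) = 619.2/EI
  at Y: point load 117 at a = 2.1: Pab(L + a)/(6LEI) = 412.8/EI
  at X: point load 130.6 at a = 9.19: Pab(L + b)/(6LEI) = 294.7/EI
  at Y: point load 130.6 at a = 9.19: Pab(L + a)/(6LEI) = 491.4/EI
  θ_X0 = 913.9/EI,  θ_Y0 = 904.2/EI
Flexibility coefficients: a unit moment at one end gives L/(3EI) there and L/(6EI) at the far end, so f₁₁ = f₂₂ = 3.5/EI and f₁₂ = f₂₁ = 1.75/EI.
Compatibility — zero rotation at each built-in end:
  3.5 M_X + 1.75 M_Y = 913.9
  1.75 M_X + 3.5 M_Y = 904.2
Solving the pair gives M_X = 175.9 kN·m and M_Y = 170.4 kN·m (hogging).

M_X = 175.9 kN·m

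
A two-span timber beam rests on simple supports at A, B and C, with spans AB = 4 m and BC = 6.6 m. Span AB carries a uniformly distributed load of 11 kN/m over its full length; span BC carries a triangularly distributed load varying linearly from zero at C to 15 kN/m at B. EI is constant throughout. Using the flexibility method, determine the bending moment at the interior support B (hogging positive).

M_B = 35.42 kN·m

Take M_B as the redundant. Released structure: two simple spans AB and BC with a hinge at B.
Rotations at B on the released spans (each span's end-slope, ×1/EI):
  span AB: UDL 11: wL³/(24EI) = 29.33/EI
  span BC: triangular load, peak 15: w₀L³/(45EI) = 95.83/EI
  relative rotation θ_0 = (29.33 + 95.83)/EI = 125.2/EI
A unit hogging moment at B produces rotation L₁/(3EI) + L₂/(3EI) = 3.533/EI.
Compatibility: M_B·(L₁+L₂)/(3EI) = θ_0, giving M_B = 35.42 kN·m (hogging).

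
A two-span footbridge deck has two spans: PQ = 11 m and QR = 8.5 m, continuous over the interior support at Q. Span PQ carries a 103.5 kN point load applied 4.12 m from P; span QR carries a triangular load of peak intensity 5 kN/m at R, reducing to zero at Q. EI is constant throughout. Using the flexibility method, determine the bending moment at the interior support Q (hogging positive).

Take M_Q as the redundant. Released structure: two simple spans PQ and QR with a hinge at Q.
Discontinuity in slope at Q on the released structure — sum the simple-span end rotations:
  span PQ: point load 103.5 at a = 4.12: Pab(L + a)/(6LEI) = 672.1/EI
  span QR: triangular load, peak 5: 7w₀L³/(360EI) = 59.71/EI
  relative rotation θ_0 = (672.1 + 59.71)/EI = 731.8/EI
A unit hogging moment at Q produces rotation L₁/(3EI) + L₂/(3EI) = 6.5/EI.
Slope continuity at Q: θ_0 = M_Q·6.5/EI, so M_Q = 731.8/6.5 = 112.6 kN·m (hogging).

M_Q = 112.6 kN·m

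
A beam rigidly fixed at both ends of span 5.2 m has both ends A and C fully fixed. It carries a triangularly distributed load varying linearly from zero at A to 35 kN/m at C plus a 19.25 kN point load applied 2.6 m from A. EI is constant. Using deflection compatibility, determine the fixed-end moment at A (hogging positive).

M_A = 44.06 kN·m

Release both end moments; the primary structure is a simply-supported span AC with redundants M_A and M_C.
End rotations of the released simple span under the applied load (×1/EI):
  at A: triangular load, peak 35: 7w₀L³/(360EI) = 95.69/EI
  at C: triangular load, peak 35: w₀L³/(45EI) = 109.4/EI
  at A: point load 19.25 at a = 2.6: Pab(L + b)/(6LEI) = 32.53/EI
  at C: point load 19.25 at a = 2.6: Pab(L + a)/(6LEI) = 32.53/EI
  θ_A0 = 128.2/EI,  θ_C0 = 141.9/EI
Flexibility coefficients: a unit moment at one end gives L/(3EI) there and L/(6EI) at the far end, so f₁₁ = f₂₂ = 1.733/EI and f₁₂ = f₂₁ = 0.8667/EI.
Compatibility — zero rotation at each built-in end:
  1.733 M_A + 0.8667 M_C = 128.2
  0.8667 M_A + 1.733 M_C = 141.9
Solving the pair gives M_A = 44.06 kN·m and M_C = 59.83 kN·m (hogging).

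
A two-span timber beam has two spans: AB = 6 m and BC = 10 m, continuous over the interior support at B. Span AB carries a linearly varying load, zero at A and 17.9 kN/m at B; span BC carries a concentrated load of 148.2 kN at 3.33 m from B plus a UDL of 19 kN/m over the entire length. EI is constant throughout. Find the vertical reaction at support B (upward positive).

Release continuity at B by inserting a hinge; the redundant is the internal moment M_B. The primary structure is two simply-supported spans AB and BC.
Rotations at B on the released spans (each span's end-slope, ×1/EI):
  span AB: triangular load, peak 17.9: w₀L³/(45EI) = 85.92/EI
  span BC: point load 148.2 at a = 3.33: Pab(L + b)/(6LEI) = 914.5/EI
  span BC: UDL 19: wL³/(24EI) = 791.7/EI
  relative rotation θ_0 = (85.92 + 1706)/EI = 1792/EI
A unit hogging moment at B produces rotation L₁/(3EI) + L₂/(3EI) = 5.333/EI.
Slope continuity at B: θ_0 = M_B·5.333/EI, so M_B = 1792/5.333 = 336 kN·m (hogging).
Span AB, ΣM about A with M_B applied at B: R_B^{AB}·6 = 214.8 + 336, so R_B^{AB} = 91.8 kN and R_A = 53.7 − 91.8 = -38.1 kN.
Span BC, ΣM about C: R_B^{BC}·10 = 1938 + 336, so R_B^{BC} = 227.5 kN and R_C = 338.2 − 227.5 = 110.7 kN.
R_B = 91.8 + 227.5 = 319.3 kN.

R_B = 319.3 kN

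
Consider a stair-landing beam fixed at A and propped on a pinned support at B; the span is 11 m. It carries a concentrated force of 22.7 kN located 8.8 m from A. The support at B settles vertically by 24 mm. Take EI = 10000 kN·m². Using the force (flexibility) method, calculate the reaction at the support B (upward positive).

Remove the prop at B; the released (primary) structure is a cantilever built in at A.
Downward deflection at the released point B due to the loads:
  point load 22.7 at a = 8.8: Pa²(3L − a)/(6EI) = 7090/EI
Flexibility coefficient — unit upward force at B: δ_{BB} = L³/(3EI) = 443.7/EI.
With EI = 10000 kN·m²: δ_0 = 0.70901 m and δ_{BB} = 0.044367 m/kN.
Compatibility — the beam at B must follow the support down by 0.024 m: δ_0 − R_B·δ_{BB} = 0.024, so R_B = (0.70901 − 0.024)/0.044367 = 15.44 kN.

R_B = 15.44 kN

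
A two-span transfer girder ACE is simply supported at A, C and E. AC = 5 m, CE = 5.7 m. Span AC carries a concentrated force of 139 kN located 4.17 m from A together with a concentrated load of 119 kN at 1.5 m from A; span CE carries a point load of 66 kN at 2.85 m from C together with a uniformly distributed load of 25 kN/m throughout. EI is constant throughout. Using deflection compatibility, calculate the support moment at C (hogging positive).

M_C = 170.8 kN·m

Insert a hinge at C; M_C is the redundant, and each span becomes simply supported.
Discontinuity in slope at C on the released structure — sum the simple-span end rotations:
  span AC: point load 139 at a = 4.17: Pab(L + a)/(6LEI) = 147.1/EI
  span AC: point load 119 at a = 1.5: Pab(L + a)/(6LEI) = 135.4/EI
  span CE: point load 66 at a = 2.85: Pab(L + b)/(6LEI) = 134/EI
  span CE: UDL 25: wL³/(24EI) = 192.9/EI
  relative rotation θ_0 = (282.4 + 326.9)/EI = 609.3/EI
A unit hogging moment at C produces rotation L₁/(3EI) + L₂/(3EI) = 3.567/EI.
Compatibility: M_C·(L₁+L₂)/(3EI) = θ_0, giving M_C = 170.8 kN·m (hogging).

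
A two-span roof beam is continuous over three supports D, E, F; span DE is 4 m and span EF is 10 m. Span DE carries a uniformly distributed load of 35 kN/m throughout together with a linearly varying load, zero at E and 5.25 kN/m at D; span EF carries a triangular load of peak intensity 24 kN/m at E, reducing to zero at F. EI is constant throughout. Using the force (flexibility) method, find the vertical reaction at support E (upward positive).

Release continuity at E by inserting a hinge; the redundant is the internal moment M_E. The primary structure is two simply-supported spans DE and EF.
Discontinuity in slope at E on the released structure — sum the simple-span end rotations:
  span DE: UDL 35: wL³/(24EI) = 93.33/EI
  span DE: triangular load, peak 5.25: 7w₀L³/(360EI) = 6.533/EI
  span EF: triangular load, peak 24: w₀L³/(45EI) = 533.3/EI
  relative rotation θ_0 = (99.87 + 533.3)/EI = 633.2/EI
A unit hogging moment at E produces rotation L₁/(3EI) + L₂/(3EI) = 4.667/EI.
Slope continuity at E: θ_0 = M_E·4.667/EI, so M_E = 633.2/4.667 = 135.7 kN·m (hogging).
Span DE, ΣM about D with M_E applied at E: R_E^{DE}·4 = 294 + 135.7, so R_E^{DE} = 107.4 kN and R_D = 150.5 − 107.4 = 43.08 kN.
Span EF, ΣM about F: R_E^{EF}·10 = 800 + 135.7, so R_E^{EF} = 93.57 kN and R_F = 120 − 93.57 = 26.43 kN.
R_E = 107.4 + 93.57 = 201 kN.

R_E = 201 kN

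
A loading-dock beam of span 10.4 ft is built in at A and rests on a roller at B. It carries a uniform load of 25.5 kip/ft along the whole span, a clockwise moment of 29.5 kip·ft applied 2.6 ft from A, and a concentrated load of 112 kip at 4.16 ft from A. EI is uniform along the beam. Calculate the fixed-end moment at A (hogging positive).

M_A = 578.5 kip·ft

Remove the prop at B; the released (primary) structure is a cantilever built in at A.
Primary-structure tip deflection at B by superposition:
  UDL 25.5: wL⁴/(8EI) = 37289/EI
  clockwise couple 29.5 at a = 2.6: M₀a(2L − a)/(2EI) = 698/EI
  point load 112 at a = 4.16: Pa²(3L − a)/(6EI) = 8735/EI
  δ_0 = 46722/EI
Flexibility coefficient — unit upward force at B: δ_{BB} = L³/(3EI) = 375/EI.
Compatibility at B: δ_0 − R_B·δ_{BB} = 0, so R_B = 46722/375 = 124.6 kip.
Moment equilibrium about A: M_A = Σ(load moments about A) − R_B·L = 1874 − 124.6×10.4 = 578.5 kip·ft.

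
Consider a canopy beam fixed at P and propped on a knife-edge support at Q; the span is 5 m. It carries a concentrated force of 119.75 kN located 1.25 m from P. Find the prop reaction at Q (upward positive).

Choose R_Q as the redundant. The primary structure is the cantilever fixed at P.
Deflection at Q on the released cantilever, summing each load's contribution:
  point load 119.75 at a = 1.25: Pa²(3L − a)/(6EI) = 428.8/EI
Flexibility coefficient — unit upward force at Q: δ_{QQ} = L³/(3EI) = 41.67/EI.
The prop prevents deflection at Q: R_Q = δ_0/δ_{QQ} = 428.8/41.67 = 10.29 kN.

R_Q = 10.29 kN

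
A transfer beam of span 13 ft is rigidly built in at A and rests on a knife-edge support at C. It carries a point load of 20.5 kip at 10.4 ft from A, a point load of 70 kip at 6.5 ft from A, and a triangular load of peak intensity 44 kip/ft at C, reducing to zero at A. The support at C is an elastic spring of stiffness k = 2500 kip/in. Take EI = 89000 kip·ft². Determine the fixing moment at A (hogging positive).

Take the reaction at C as the redundant and release it; the primary structure is a cantilever fixed at A.
Primary-structure tip deflection at C by superposition:
  point load 20.5 at a = 10.4: Pa²(3L − a)/(6EI) = 10569/EI
  point load 70 at a = 6.5: Pa²(3L − a)/(6EI) = 16020/EI
  triangular load, peak 44 at the free end: 11w₀L⁴/(120EI) = 115196/EI
  δ_0 = 141785/EI
Flexibility coefficient — unit upward force at C: δ_{CC} = L³/(3EI) = 732.3/EI.
With EI = 89000 kip·ft²: δ_0 = 1.5931 ft and δ_{CC} = 0.008228 ft/kip.
Compatibility — the spring shortens by R_C/k under the reaction it provides: δ_0 − R_C·δ_{CC} = R_C/k. With 1/k = 1/(2500×12) ft/kip = 0.000033 ft/kip, R_C = δ_0 / (δ_{CC} + 1/k) = 1.5931 / (0.008228 + 0.000033) = 192.8 kip.
Moment equilibrium about A: M_A = Σ(load moments about A) − R_C·L = 3147 − 192.8×13 = 640.1 kip·ft.

M_A = 640.1 kip·ft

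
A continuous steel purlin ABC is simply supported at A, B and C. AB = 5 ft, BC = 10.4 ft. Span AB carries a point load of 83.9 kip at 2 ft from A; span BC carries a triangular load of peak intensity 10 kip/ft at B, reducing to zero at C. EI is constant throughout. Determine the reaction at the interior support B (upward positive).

R_B = 89.42 kip

Release continuity at B by inserting a hinge; the redundant is the internal moment M_B. The primary structure is two simply-supported spans AB and BC.
End slopes at the hinge B, treating each span as simply supported:
  span AB: point load 83.9 at a = 2: Pab(L + a)/(6LEI) = 117.5/EI
  span BC: triangular load, peak 10: w₀L³/(45EI) = 250/EI
  relative rotation θ_0 = (117.5 + 250)/EI = 367.4/EI
A unit hogging moment at B produces rotation L₁/(3EI) + L₂/(3EI) = 5.133/EI.
Compatibility: M_B·(L₁+L₂)/(3EI) = θ_0, giving M_B = 71.58 kip·ft (hogging).
Span AB, ΣM about A with M_B applied at B: R_B^{AB}·5 = 167.8 + 71.58, so R_B^{AB} = 47.88 kip and R_A = 83.9 − 47.88 = 36.02 kip.
Span BC, ΣM about C: R_B^{BC}·10.4 = 360.5 + 71.58, so R_B^{BC} = 41.55 kip and R_C = 52 − 41.55 = 10.45 kip.
R_B = 47.88 + 41.55 = 89.42 kip.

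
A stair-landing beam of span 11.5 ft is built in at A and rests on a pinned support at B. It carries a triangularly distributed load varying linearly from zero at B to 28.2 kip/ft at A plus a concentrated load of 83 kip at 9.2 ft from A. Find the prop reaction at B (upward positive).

Choose R_B as the redundant. The primary structure is the cantilever fixed at A.
Downward deflection at the released point B due to the loads:
  triangular load, peak 28.2 at the fixed end: w₀L⁴/(30EI) = 16441/EI
  point load 83 at a = 9.2: Pa²(3L − a)/(6EI) = 29623/EI
  δ_0 = 46063/EI
Flexibility coefficient — unit upward force at B: δ_{BB} = L³/(3EI) = 507/EI.
Compatibility at B: δ_0 − R_B·δ_{BB} = 0, so R_B = 46063/507 = 90.86 kip.

R_B = 90.86 kip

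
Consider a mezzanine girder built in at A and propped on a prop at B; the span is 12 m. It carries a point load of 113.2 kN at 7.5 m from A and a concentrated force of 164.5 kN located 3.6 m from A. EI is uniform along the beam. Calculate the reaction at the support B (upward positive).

R_B = 72.5 kN

Choose R_B as the redundant. The primary structure is the cantilever fixed at A.
Deflection at B on the released cantilever, summing each load's contribution:
  point load 113.2 at a = 7.5: Pa²(3L − a)/(6EI) = 30246/EI
  point load 164.5 at a = 3.6: Pa²(3L − a)/(6EI) = 11512/EI
  δ_0 = 41758/EI
Tip deflection under a unit load at B: L³/(3EI) = 576/EI.
The prop prevents deflection at B: R_B = δ_0/δ_{BB} = 41758/576 = 72.5 kN.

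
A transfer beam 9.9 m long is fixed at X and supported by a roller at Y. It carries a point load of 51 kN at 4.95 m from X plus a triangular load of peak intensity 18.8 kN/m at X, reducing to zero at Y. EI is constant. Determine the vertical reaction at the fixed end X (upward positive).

R_X = 109.5 kN

Remove the prop at Y; the released (primary) structure is a cantilever built in at X.
Free-end deflection of the primary structure under the applied loading (downward +):
  point load 51 at a = 4.95: Pa²(3L − a)/(6EI) = 5155/EI
  triangular load, peak 18.8 at the fixed end: w₀L⁴/(30EI) = 6020/EI
  δ_0 = 11174/EI
Tip deflection under a unit load at Y: L³/(3EI) = 323.4/EI.
The prop prevents deflection at Y: R_Y = δ_0/δ_{YY} = 11174/323.4 = 34.55 kN.
Vertical equilibrium: R_X = ΣP − R_Y = 144.1 − 34.55 = 109.5 kN.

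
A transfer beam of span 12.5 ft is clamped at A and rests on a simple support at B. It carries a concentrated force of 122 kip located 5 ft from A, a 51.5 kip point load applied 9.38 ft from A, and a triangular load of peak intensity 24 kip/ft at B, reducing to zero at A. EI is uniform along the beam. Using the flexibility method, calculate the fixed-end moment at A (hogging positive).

M_A = 586.9 kip·ft

Remove the prop at B; the released (primary) structure is a cantilever built in at A.
Primary-structure tip deflection at B by superposition:
  point load 122 at a = 5: Pa²(3L − a)/(6EI) = 16521/EI
  point load 51.5 at a = 9.38: Pa²(3L − a)/(6EI) = 21236/EI
  triangular load, peak 24 at the free end: 11w₀L⁴/(120EI) = 53711/EI
  δ_0 = 91468/EI
Flexibility coefficient — unit upward force at B: δ_{BB} = L³/(3EI) = 651/EI.
Compatibility at B: δ_0 − R_B·δ_{BB} = 0, so R_B = 91468/651 = 140.5 kip.
Moment equilibrium about A: M_A = Σ(load moments about A) − R_B·L = 2343 − 140.5×12.5 = 586.9 kip·ft.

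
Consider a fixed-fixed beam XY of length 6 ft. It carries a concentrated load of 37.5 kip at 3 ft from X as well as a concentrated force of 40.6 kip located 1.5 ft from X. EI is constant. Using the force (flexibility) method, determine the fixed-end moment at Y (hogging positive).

Take the two fixed-end moments M_X, M_Y as redundants; the released structure is the simple span XY.
Simple-span end rotations at X and Y under the given loads:
  at X: point load 37.5 at a = 3: Pab(L + b)/(6LEI) = 84.38/EI
  at Y: point load 37.5 at a = 3: Pab(L + a)/(6LEI) = 84.38/EI
  at X: point load 40.6 at a = 1.5: Pab(L + b)/(6LEI) = 79.93/EI
  at Y: point load 40.6 at a = 1.5: Pab(L + a)/(6LEI) = 57.09/EI
  θ_X0 = 164.3/EI,  θ_Y0 = 141.5/EI
Flexibility coefficients: a unit moment at one end gives L/(3EI) there and L/(6EI) at the far end, so f₁₁ = f₂₂ = 2/EI and f₁₂ = f₂₁ = 1/EI.
Compatibility — zero rotation at each built-in end:
  2 M_X + 1 M_Y = 164.3
  1 M_X + 2 M_Y = 141.5
Solving the pair gives M_X = 62.38 kip·ft and M_Y = 39.54 kip·ft (hogging).

M_Y = 39.54 kip·ft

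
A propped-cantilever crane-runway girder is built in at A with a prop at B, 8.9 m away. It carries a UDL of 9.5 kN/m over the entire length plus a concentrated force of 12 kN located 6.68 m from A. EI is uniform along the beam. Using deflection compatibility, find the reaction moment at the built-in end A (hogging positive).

Choose R_B as the redundant. The primary structure is the cantilever fixed at A.
Primary-structure tip deflection at B by superposition:
  UDL 9.5: wL⁴/(8EI) = 7451/EI
  point load 12 at a = 6.68: Pa²(3L − a)/(6EI) = 1787/EI
  δ_0 = 9237/EI
Tip deflection under a unit load at B: L³/(3EI) = 235/EI.
The prop prevents deflection at B: R_B = δ_0/δ_{BB} = 9237/235 = 39.31 kN.
Moment equilibrium about A: M_A = Σ(load moments about A) − R_B·L = 456.4 − 39.31×8.9 = 106.6 kN·m.

M_A = 106.6 kN·m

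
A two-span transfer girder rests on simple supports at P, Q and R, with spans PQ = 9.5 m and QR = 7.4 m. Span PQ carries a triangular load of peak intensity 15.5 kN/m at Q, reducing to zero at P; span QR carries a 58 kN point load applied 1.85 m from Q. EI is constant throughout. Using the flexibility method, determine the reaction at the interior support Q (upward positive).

Take M_Q as the redundant. Released structure: two simple spans PQ and QR with a hinge at Q.
Discontinuity in slope at Q on the released structure — sum the simple-span end rotations:
  span PQ: triangular load, peak 15.5: w₀L³/(45EI) = 295.3/EI
  span QR: point load 58 at a = 1.85: Pab(L + b)/(6LEI) = 173.7/EI
  relative rotation θ_0 = (295.3 + 173.7)/EI = 469/EI
A unit hogging moment at Q produces rotation L₁/(3EI) + L₂/(3EI) = 5.633/EI.
Compatibility: M_Q·(L₁+L₂)/(3EI) = θ_0, giving M_Q = 83.26 kN·m (hogging).
Span PQ, ΣM about P with M_Q applied at Q: R_Q^{PQ}·9.5 = 466.3 + 83.26, so R_Q^{PQ} = 57.85 kN and R_P = 73.62 − 57.85 = 15.78 kN.
Span QR, ΣM about R: R_Q^{QR}·7.4 = 321.9 + 83.26, so R_Q^{QR} = 54.75 kN and R_R = 58 − 54.75 = 3.249 kN.
R_Q = 57.85 + 54.75 = 112.6 kN.

R_Q = 112.6 kN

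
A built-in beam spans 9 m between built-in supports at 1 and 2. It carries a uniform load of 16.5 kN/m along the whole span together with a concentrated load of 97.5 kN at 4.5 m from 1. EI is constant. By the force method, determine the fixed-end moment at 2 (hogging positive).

Release both end moments; the primary structure is a simply-supported span 12 with redundants M_1 and M_2.
On the primary (simply-supported) span, the end slopes from the loading are:
  at 1: UDL 16.5: wL³/(24EI) = 501.2/EI
  at 2: UDL 16.5: wL³/(24EI) = 501.2/EI
  at 1: point load 97.5 at a = 4.5: Pab(L + b)/(6LEI) = 493.6/EI
  at 2: point load 97.5 at a = 4.5: Pab(L + a)/(6LEI) = 493.6/EI
  θ_10 = 994.8/EI,  θ_20 = 994.8/EI
Flexibility coefficients: a unit moment at one end gives L/(3EI) there and L/(6EI) at the far end, so f₁₁ = f₂₂ = 3/EI and f₁₂ = f₂₁ = 1.5/EI.
Compatibility — zero rotation at each built-in end:
  3 M_1 + 1.5 M_2 = 994.8
  1.5 M_1 + 3 M_2 = 994.8
Solving the pair gives M_1 = 221.1 kN·m and M_2 = 221.1 kN·m (hogging).

M_2 = 221.1 kN·m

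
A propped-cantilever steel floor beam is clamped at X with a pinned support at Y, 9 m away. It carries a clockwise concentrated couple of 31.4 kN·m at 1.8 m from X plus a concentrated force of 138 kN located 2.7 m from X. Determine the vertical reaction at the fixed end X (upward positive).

R_X = 119.3 kN

Choose R_Y as the redundant. The primary structure is the cantilever fixed at X.
Deflection at Y on the released cantilever, summing each load's contribution:
  clockwise couple 31.4 at a = 1.8: M₀a(2L − a)/(2EI) = 457.8/EI
  point load 138 at a = 2.7: Pa²(3L − a)/(6EI) = 4074/EI
  δ_0 = 4532/EI
Flexibility coefficient — unit upward force at Y: δ_{YY} = L³/(3EI) = 243/EI.
The prop prevents deflection at Y: R_Y = δ_0/δ_{YY} = 4532/243 = 18.65 kN.
Vertical equilibrium: R_X = ΣP − R_Y = 138 − 18.65 = 119.3 kN.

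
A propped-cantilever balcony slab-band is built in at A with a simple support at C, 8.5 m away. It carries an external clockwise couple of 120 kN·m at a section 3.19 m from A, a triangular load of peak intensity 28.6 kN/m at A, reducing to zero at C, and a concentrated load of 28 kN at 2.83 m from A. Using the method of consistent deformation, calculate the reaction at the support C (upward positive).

R_C = 41.36 kN

Remove the prop at C; the released (primary) structure is a cantilever built in at A.
Downward deflection at the released point C due to the loads:
  clockwise couple 120 at a = 3.19: M₀a(2L − a)/(2EI) = 2643/EI
  triangular load, peak 28.6 at the fixed end: w₀L⁴/(30EI) = 4976/EI
  point load 28 at a = 2.83: Pa²(3L − a)/(6EI) = 847.3/EI
  δ_0 = 8467/EI
Flexibility coefficient — unit upward force at C: δ_{CC} = L³/(3EI) = 204.7/EI.
Compatibility at C: δ_0 − R_C·δ_{CC} = 0, so R_C = 8467/204.7 = 41.36 kN.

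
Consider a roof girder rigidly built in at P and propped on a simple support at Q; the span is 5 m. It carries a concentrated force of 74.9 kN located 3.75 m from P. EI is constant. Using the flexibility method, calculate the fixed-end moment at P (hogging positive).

M_P = 43.89 kN·m

Take the reaction at Q as the redundant and release it; the primary structure is a cantilever fixed at P.
Downward deflection at the released point Q due to the loads:
  point load 74.9 at a = 3.75: Pa²(3L − a)/(6EI) = 1975/EI
Tip deflection under a unit load at Q: L³/(3EI) = 41.67/EI.
Compatibility at Q: δ_0 − R_Q·δ_{QQ} = 0, so R_Q = 1975/41.67 = 47.4 kN.
Moment equilibrium about P: M_P = Σ(load moments about P) − R_Q·L = 280.9 − 47.4×5 = 43.89 kN·m.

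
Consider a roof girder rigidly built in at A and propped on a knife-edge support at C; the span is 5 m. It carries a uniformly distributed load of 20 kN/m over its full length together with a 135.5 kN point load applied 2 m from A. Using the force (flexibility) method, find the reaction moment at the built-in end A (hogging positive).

Choose R_C as the redundant. The primary structure is the cantilever fixed at A.
Downward deflection at the released point C due to the loads:
  UDL 20: wL⁴/(8EI) = 1562/EI
  point load 135.5 at a = 2: Pa²(3L − a)/(6EI) = 1174/EI
  δ_0 = 2737/EI
Flexibility coefficient — unit upward force at C: δ_{CC} = L³/(3EI) = 41.67/EI.
The prop prevents deflection at C: R_C = δ_0/δ_{CC} = 2737/41.67 = 65.68 kN.
Moment equilibrium about A: M_A = Σ(load moments about A) − R_C·L = 521 − 65.68×5 = 192.6 kN·m.

M_A = 192.6 kN·m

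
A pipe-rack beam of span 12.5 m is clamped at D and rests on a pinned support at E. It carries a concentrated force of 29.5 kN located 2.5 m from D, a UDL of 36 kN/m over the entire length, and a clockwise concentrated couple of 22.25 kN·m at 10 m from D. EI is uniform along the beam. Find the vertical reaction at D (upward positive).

Release the roller at E. Primary structure: cantilever fixed at D.
Free-end deflection of the primary structure under the applied loading (downward +):
  point load 29.5 at a = 2.5: Pa²(3L − a)/(6EI) = 1076/EI
  UDL 36: wL⁴/(8EI) = 109863/EI
  clockwise couple 22.25 at a = 10: M₀a(2L − a)/(2EI) = 1669/EI
  δ_0 = 112608/EI
Flexibility coefficient — unit upward force at E: δ_{EE} = L³/(3EI) = 651/EI.
Compatibility at E: δ_0 − R_E·δ_{EE} = 0, so R_E = 112608/651 = 173 kN.
Vertical equilibrium: R_D = ΣP − R_E = 479.5 − 173 = 306.5 kN.

R_D = 306.5 kN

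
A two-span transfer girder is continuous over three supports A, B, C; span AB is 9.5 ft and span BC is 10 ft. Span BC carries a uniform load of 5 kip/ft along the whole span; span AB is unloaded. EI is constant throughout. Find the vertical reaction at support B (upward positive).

R_B = 31.58 kip

Take M_B as the redundant. Released structure: two simple spans AB and BC with a hinge at B.
Discontinuity in slope at B on the released structure — sum the simple-span end rotations:
  span BC: UDL 5: wL³/(24EI) = 208.3/EI
  relative rotation θ_0 = (0 + 208.3)/EI = 208.3/EI
A unit hogging moment at B produces rotation L₁/(3EI) + L₂/(3EI) = 6.5/EI.
Compatibility: M_B·(L₁+L₂)/(3EI) = θ_0, giving M_B = 32.05 kip·ft (hogging).
Span AB, ΣM about A with M_B applied at B: R_B^{AB}·9.5 = 0 + 32.05, so R_B^{AB} = 3.374 kip and R_A = 0 − 3.374 = -3.374 kip.
Span BC, ΣM about C: R_B^{BC}·10 = 250 + 32.05, so R_B^{BC} = 28.21 kip and R_C = 50 − 28.21 = 21.79 kip.
R_B = 3.374 + 28.21 = 31.58 kip.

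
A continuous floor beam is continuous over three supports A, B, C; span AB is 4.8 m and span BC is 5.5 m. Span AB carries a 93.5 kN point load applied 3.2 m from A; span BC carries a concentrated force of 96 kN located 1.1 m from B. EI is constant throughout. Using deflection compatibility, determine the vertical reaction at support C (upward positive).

R_C = 4.776 kN

Take M_B as the redundant. Released structure: two simple spans AB and BC with a hinge at B.
Discontinuity in slope at B on the released structure — sum the simple-span end rotations:
  span AB: point load 93.5 at a = 3.2: Pab(L + a)/(6LEI) = 133/EI
  span BC: point load 96 at a = 1.1: Pab(L + b)/(6LEI) = 139.4/EI
  relative rotation θ_0 = (133 + 139.4)/EI = 272.4/EI
A unit hogging moment at B produces rotation L₁/(3EI) + L₂/(3EI) = 3.433/EI.
Compatibility: M_B·(L₁+L₂)/(3EI) = θ_0, giving M_B = 79.33 kN·m (hogging).
Span BC, ΣM about C: R_B^{BC}·5.5 = 422.4 + 79.33, so R_B^{BC} = 91.22 kN and R_C = 96 − 91.22 = 4.776 kN.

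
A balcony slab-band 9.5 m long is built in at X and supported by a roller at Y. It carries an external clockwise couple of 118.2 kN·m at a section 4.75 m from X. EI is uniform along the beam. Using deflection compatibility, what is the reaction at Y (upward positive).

R_Y = 14 kN

Take the reaction at Y as the redundant and release it; the primary structure is a cantilever fixed at X.
Deflection at Y on the released cantilever, summing each load's contribution:
  clockwise couple 118.2 at a = 4.75: M₀a(2L − a)/(2EI) = 4000/EI
Tip deflection under a unit load at Y: L³/(3EI) = 285.8/EI.
The prop prevents deflection at Y: R_Y = δ_0/δ_{YY} = 4000/285.8 = 14 kN.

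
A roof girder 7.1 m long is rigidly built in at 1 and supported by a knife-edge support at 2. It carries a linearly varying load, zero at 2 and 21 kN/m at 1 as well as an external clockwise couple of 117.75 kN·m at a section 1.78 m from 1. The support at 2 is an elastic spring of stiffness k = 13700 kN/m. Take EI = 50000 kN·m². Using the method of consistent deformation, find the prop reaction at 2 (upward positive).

Choose R_2 as the redundant. The primary structure is the cantilever fixed at 1.
Deflection at 2 on the released cantilever, summing each load's contribution:
  triangular load, peak 21 at the fixed end: w₀L⁴/(30EI) = 1779/EI
  clockwise couple 117.75 at a = 1.78: M₀a(2L − a)/(2EI) = 1302/EI
  δ_0 = 3080/EI
Flexibility coefficient — unit upward force at 2: δ_{22} = L³/(3EI) = 119.3/EI.
With EI = 50000 kN·m²: δ_0 = 0.061608 m and δ_{22} = 0.002386 m/kN.
Compatibility — the spring shortens by R_2/k under the reaction it provides: δ_0 − R_2·δ_{22} = R_2/k. With 1/k = 0.000073 m/kN, R_2 = δ_0 / (δ_{22} + 1/k) = 0.061608 / (0.002386 + 0.000073) = 25.05 kN.

R_2 = 25.05 kN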